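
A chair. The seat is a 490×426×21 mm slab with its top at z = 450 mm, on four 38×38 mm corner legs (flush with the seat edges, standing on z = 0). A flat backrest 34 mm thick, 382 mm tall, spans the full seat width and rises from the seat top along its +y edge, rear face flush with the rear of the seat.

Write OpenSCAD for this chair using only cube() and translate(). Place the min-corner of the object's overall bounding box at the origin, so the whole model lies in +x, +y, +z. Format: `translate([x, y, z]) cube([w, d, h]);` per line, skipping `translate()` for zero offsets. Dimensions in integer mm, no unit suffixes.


translate([0, 0, 429]) cube([490, 426, 21]);
cube([38, 38, 429]);
translate([452, 0, 0]) cube([38, 38, 429]);
translate([0, 388, 0]) cube([38, 38, 429]);
translate([452, 388, 0]) cube([38, 38, 429]);
translate([0, 392, 450]) cube([490, 34, 382]);


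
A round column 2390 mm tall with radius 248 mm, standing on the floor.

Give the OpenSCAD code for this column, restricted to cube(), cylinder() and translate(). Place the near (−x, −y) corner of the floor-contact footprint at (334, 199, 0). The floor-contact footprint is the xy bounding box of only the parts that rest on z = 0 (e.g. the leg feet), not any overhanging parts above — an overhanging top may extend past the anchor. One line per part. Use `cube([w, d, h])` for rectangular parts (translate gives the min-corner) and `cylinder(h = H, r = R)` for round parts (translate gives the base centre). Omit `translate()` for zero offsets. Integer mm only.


translate([582, 447, 0]) cylinder(h = 2390, r = 248);


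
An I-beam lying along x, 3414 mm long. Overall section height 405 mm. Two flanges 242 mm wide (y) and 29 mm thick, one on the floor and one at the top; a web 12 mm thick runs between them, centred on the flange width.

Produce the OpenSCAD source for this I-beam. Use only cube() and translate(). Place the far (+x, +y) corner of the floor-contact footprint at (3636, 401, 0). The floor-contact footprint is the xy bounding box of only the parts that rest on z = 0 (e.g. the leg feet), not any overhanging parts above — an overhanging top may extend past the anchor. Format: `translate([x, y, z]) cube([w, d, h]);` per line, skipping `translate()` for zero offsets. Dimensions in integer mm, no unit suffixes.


translate([222, 159, 0]) cube([3414, 242, 29]);
translate([222, 274, 29]) cube([3414, 12, 347]);
translate([222, 159, 376]) cube([3414, 242, 29]);


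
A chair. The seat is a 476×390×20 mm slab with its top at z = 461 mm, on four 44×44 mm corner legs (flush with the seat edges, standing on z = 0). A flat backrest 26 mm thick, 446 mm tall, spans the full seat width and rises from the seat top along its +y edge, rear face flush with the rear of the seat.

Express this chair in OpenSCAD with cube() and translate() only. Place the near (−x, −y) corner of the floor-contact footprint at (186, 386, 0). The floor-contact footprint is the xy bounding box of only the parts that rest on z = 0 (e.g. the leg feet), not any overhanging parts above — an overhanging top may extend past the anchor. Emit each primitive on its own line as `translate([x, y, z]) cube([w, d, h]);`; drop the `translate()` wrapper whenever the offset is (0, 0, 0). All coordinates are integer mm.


translate([186, 386, 441]) cube([476, 390, 20]);
translate([186, 386, 0]) cube([44, 44, 441]);
translate([618, 386, 0]) cube([44, 44, 441]);
translate([186, 732, 0]) cube([44, 44, 441]);
translate([618, 732, 0]) cube([44, 44, 441]);
translate([186, 750, 461]) cube([476, 26, 446]);


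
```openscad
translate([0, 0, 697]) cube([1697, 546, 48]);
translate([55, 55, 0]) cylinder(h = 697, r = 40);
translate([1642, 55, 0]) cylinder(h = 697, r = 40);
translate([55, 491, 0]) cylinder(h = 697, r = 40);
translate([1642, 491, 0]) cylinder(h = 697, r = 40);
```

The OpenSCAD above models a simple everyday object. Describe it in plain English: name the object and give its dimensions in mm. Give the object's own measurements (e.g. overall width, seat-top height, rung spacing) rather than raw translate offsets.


A table: top 1697 mm (x) × 546 mm (y), 48 mm thick, upper face at z = 745 mm, on four round legs of 80 mm diameter, each leg's bounding box inset 15 mm from the nearest pair of top edges from z = 0 to the bottom of the top.


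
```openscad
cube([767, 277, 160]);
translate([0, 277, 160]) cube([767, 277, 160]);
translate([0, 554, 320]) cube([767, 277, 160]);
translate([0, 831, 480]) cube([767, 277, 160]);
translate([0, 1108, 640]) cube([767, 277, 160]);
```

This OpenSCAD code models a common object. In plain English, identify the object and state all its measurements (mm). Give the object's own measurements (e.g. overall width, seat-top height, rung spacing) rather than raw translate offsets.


A straight staircase of 5 solid steps. Each step is 767 mm wide (x), 277 mm deep (y, the going) and 160 mm tall (the rise). The first step rests on the floor; each subsequent step sits one going further in +y and one rise higher in +z, directly behind and above the previous step with no overlap.


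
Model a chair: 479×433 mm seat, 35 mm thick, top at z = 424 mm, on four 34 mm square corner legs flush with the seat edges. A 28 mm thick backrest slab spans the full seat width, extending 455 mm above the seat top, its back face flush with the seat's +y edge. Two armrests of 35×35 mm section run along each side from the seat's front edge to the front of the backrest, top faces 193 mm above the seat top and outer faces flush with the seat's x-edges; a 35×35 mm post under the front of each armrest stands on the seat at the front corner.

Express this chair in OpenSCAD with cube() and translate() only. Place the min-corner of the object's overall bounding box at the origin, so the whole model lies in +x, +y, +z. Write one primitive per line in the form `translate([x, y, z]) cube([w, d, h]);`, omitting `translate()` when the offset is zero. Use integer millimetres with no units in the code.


// leg_h = 424 - 35 = 389
// arm post h = 193 - 35 = 158
translate([0, 0, 389]) cube([479, 433, 35]);
cube([34, 34, 389]);
translate([445, 0, 0]) cube([34, 34, 389]);
translate([0, 399, 0]) cube([34, 34, 389]);
translate([445, 399, 0]) cube([34, 34, 389]);
translate([0, 405, 424]) cube([479, 28, 455]);
translate([0, 0, 582]) cube([35, 405, 35]);
translate([444, 0, 582]) cube([35, 405, 35]);
translate([0, 0, 424]) cube([35, 35, 158]);
translate([444, 0, 424]) cube([35, 35, 158]);


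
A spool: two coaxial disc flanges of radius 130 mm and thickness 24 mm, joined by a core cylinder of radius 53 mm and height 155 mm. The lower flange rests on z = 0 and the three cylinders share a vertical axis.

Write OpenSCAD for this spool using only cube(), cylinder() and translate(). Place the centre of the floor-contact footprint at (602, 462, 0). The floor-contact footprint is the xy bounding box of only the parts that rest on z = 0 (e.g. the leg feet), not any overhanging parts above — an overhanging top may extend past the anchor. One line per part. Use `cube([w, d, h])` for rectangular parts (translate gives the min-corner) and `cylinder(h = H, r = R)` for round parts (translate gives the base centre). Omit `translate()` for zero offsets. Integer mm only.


translate([602, 462, 0]) cylinder(h = 24, r = 130);
translate([602, 462, 24]) cylinder(h = 155, r = 53);
translate([602, 462, 179]) cylinder(h = 24, r = 130);


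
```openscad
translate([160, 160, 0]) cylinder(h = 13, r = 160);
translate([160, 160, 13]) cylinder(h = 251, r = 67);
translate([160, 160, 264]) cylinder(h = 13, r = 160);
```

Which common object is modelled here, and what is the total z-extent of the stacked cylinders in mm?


A spool. The overall height is 277 mm.

Three coaxial cylinders, large–small–large — a spool. Two 13 mm flanges and a 251 mm core give 13 + 251 + 13 = 277 mm.


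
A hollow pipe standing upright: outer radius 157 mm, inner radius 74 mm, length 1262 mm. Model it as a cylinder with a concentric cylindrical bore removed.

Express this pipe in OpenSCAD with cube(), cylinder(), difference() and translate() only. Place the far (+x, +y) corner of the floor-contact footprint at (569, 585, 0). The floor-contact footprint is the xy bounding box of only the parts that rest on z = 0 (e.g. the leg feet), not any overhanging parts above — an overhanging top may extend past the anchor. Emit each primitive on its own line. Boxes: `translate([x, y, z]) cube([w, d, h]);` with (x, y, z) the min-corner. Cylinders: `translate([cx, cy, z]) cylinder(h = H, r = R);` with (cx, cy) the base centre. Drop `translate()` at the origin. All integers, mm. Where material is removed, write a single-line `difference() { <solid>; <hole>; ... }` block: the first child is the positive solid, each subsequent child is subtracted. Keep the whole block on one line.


difference() { translate([412, 428, 0]) cylinder(h = 1262, r = 157); translate([412, 428, 0]) cylinder(h = 1262, r = 74); }


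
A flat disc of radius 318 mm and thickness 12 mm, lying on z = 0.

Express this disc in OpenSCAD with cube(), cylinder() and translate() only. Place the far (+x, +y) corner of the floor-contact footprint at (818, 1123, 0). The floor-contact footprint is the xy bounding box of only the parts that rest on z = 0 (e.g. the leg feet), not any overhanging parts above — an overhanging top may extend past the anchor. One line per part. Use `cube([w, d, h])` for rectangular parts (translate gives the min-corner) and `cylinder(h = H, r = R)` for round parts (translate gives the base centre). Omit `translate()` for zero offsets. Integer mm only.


translate([500, 805, 0]) cylinder(h = 12, r = 318);


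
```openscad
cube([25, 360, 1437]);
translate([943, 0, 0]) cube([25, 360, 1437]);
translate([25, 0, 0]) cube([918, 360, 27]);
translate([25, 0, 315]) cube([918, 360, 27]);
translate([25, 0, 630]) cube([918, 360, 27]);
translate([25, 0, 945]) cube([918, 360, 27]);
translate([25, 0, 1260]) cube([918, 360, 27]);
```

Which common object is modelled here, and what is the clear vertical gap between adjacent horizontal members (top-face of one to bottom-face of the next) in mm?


A bookshelf. The clear shelf gap is 288 mm.

Two tall side panels with 5 horizontal boards between them — a bookshelf. The first two shelf undersides are at z = 0 and z = 315; with shelf thickness 27, the clear gap is 315 − 0 − 27 = 288 mm.


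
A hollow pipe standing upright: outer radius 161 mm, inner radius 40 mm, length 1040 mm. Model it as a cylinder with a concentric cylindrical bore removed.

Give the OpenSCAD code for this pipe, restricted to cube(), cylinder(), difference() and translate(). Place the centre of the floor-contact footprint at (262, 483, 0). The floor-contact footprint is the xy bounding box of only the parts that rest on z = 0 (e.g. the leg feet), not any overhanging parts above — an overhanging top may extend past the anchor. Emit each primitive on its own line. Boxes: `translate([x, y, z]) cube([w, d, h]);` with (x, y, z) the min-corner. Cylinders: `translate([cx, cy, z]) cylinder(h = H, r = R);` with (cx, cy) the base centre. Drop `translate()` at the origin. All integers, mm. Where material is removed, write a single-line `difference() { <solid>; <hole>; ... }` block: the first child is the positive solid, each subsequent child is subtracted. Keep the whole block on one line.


difference() { translate([262, 483, 0]) cylinder(h = 1040, r = 161); translate([262, 483, 0]) cylinder(h = 1040, r = 40); }


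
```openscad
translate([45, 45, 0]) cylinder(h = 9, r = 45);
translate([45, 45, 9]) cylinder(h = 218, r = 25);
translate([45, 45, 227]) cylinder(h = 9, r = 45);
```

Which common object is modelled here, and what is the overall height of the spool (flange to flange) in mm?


A spool. The overall height is 236 mm.

Three coaxial cylinders, large–small–large — a spool. Two 9 mm flanges and a 218 mm core give 9 + 218 + 9 = 236 mm.


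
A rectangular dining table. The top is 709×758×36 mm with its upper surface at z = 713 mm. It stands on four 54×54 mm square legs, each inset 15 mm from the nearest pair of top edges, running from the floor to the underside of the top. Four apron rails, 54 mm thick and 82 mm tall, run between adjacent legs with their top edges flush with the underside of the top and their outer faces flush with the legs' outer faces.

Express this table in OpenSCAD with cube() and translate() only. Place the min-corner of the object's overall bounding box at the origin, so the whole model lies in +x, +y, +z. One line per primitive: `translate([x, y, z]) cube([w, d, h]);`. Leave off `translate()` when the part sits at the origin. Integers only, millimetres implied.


// leg_h = 713 - 36 = 677
// apron z = 677 - 82 = 595
translate([0, 0, 677]) cube([709, 758, 36]);
translate([15, 15, 0]) cube([54, 54, 677]);
translate([640, 15, 0]) cube([54, 54, 677]);
translate([15, 689, 0]) cube([54, 54, 677]);
translate([640, 689, 0]) cube([54, 54, 677]);
translate([69, 15, 595]) cube([571, 54, 82]);
translate([69, 689, 595]) cube([571, 54, 82]);
translate([15, 69, 595]) cube([54, 620, 82]);
translate([640, 69, 595]) cube([54, 620, 82]);


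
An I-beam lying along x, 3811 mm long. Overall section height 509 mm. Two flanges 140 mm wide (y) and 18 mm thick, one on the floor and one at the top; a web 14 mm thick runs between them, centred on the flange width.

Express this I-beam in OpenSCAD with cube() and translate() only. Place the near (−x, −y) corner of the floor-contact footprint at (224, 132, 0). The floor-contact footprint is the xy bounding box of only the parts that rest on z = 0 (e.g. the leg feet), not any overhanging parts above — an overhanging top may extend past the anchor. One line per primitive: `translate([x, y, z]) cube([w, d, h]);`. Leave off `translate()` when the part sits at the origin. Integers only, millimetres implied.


translate([224, 132, 0]) cube([3811, 140, 18]);
translate([224, 195, 18]) cube([3811, 14, 473]);
translate([224, 132, 491]) cube([3811, 140, 18]);


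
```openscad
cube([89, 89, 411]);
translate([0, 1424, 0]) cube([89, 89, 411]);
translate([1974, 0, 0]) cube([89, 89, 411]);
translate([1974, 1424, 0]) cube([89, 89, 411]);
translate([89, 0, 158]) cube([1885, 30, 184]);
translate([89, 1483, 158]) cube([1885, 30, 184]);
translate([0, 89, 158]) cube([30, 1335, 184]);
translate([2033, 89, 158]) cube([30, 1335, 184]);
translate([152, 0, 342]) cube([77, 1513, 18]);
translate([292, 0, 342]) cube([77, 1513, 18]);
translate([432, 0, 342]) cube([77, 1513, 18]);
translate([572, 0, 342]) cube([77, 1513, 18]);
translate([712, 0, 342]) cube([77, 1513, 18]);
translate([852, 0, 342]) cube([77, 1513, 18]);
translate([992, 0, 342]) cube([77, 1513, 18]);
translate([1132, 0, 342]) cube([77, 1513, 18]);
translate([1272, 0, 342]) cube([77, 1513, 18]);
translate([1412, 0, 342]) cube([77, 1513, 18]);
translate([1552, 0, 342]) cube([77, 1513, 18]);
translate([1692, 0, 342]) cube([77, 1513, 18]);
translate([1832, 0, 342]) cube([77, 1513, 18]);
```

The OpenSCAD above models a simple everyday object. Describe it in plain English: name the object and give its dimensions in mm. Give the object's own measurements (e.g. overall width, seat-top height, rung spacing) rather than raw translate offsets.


A bed frame 2063 mm long (x) by 1513 mm wide (y). Four 89×89 mm corner posts, 411 mm tall, at the corners of the footprint. Four rails of 30 mm thickness and 184 mm height run between adjacent posts with their undersides at z = 158 mm, their outer faces flush with the outside of the frame (the two x-running rails run between the posts' inner faces; the two y-running rails run between the posts' inner faces). 13 slats, each 77 mm wide (x) and 18 mm thick, lie across the top of the two x-running rails, running the full 1513 mm width of the frame in y; along x they sit between the end posts with a 63 mm gap after the −x posts and between neighbouring slats, leaving 65 mm before the +x posts.


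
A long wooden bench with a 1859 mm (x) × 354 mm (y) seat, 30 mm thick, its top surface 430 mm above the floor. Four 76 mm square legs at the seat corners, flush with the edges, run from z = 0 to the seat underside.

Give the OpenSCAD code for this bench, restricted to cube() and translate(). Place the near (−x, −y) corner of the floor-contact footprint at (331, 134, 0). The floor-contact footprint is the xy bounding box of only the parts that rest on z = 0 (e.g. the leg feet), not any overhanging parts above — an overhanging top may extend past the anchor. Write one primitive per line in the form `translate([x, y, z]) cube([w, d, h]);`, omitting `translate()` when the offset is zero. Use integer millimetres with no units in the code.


translate([331, 134, 400]) cube([1859, 354, 30]);
translate([331, 134, 0]) cube([76, 76, 400]);
translate([331, 412, 0]) cube([76, 76, 400]);
translate([2114, 134, 0]) cube([76, 76, 400]);
translate([2114, 412, 0]) cube([76, 76, 400]);


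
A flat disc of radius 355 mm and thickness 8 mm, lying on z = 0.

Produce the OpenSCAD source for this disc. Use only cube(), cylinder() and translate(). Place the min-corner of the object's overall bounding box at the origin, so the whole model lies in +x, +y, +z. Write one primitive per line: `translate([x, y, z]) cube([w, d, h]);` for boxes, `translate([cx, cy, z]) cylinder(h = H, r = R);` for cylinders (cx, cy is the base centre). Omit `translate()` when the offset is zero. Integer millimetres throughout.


translate([355, 355, 0]) cylinder(h = 8, r = 355);


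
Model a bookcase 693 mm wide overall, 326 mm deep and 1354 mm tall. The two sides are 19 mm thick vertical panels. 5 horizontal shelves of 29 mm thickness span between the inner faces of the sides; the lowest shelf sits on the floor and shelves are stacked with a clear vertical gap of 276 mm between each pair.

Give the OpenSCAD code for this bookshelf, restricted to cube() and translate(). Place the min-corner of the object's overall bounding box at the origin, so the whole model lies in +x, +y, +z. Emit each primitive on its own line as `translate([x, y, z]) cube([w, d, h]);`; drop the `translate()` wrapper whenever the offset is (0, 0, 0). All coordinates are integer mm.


cube([19, 326, 1354]);
translate([674, 0, 0]) cube([19, 326, 1354]);
translate([19, 0, 0]) cube([655, 326, 29]);
translate([19, 0, 305]) cube([655, 326, 29]);
translate([19, 0, 610]) cube([655, 326, 29]);
translate([19, 0, 915]) cube([655, 326, 29]);
translate([19, 0, 1220]) cube([655, 326, 29]);


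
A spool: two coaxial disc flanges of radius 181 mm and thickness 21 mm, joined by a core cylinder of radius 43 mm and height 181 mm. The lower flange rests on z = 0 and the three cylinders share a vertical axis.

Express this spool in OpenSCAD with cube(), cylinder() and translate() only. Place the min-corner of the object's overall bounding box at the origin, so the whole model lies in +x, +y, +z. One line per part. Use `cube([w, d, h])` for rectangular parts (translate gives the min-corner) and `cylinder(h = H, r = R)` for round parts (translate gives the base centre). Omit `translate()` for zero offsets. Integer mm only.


translate([181, 181, 0]) cylinder(h = 21, r = 181);
translate([181, 181, 21]) cylinder(h = 181, r = 43);
translate([181, 181, 202]) cylinder(h = 21, r = 181);


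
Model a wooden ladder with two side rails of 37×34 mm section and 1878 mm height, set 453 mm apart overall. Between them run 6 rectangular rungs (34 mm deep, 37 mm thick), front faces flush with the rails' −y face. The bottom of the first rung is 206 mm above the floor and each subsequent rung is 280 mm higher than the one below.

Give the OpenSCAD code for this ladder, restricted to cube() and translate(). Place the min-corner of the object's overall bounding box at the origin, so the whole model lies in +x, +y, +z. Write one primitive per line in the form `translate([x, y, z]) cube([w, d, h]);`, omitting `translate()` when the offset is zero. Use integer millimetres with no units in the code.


// rung span = 453 - 2*37 = 379
// rung[k] z = 206 + k*280
cube([37, 34, 1878]);
translate([416, 0, 0]) cube([37, 34, 1878]);
translate([37, 0, 206]) cube([379, 34, 37]);
translate([37, 0, 486]) cube([379, 34, 37]);
translate([37, 0, 766]) cube([379, 34, 37]);
translate([37, 0, 1046]) cube([379, 34, 37]);
translate([37, 0, 1326]) cube([379, 34, 37]);
translate([37, 0, 1606]) cube([379, 34, 37]);


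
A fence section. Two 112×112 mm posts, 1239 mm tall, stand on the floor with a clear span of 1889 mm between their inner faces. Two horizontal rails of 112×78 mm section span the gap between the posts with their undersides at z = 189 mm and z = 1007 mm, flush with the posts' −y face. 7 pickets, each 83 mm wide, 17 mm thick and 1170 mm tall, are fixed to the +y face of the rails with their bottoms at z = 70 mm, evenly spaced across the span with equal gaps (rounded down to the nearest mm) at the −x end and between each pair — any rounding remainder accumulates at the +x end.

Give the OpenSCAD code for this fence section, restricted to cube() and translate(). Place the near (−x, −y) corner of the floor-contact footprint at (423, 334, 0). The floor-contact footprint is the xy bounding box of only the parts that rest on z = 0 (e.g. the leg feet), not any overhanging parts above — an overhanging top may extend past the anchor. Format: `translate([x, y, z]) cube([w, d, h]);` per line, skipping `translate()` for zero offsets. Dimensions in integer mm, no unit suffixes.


translate([423, 334, 0]) cube([112, 112, 1239]);
translate([2424, 334, 0]) cube([112, 112, 1239]);
translate([535, 334, 189]) cube([1889, 112, 78]);
translate([535, 334, 1007]) cube([1889, 112, 78]);
translate([698, 446, 70]) cube([83, 17, 1170]);
translate([944, 446, 70]) cube([83, 17, 1170]);
translate([1190, 446, 70]) cube([83, 17, 1170]);
translate([1436, 446, 70]) cube([83, 17, 1170]);
translate([1682, 446, 70]) cube([83, 17, 1170]);
translate([1928, 446, 70]) cube([83, 17, 1170]);
translate([2174, 446, 70]) cube([83, 17, 1170]);


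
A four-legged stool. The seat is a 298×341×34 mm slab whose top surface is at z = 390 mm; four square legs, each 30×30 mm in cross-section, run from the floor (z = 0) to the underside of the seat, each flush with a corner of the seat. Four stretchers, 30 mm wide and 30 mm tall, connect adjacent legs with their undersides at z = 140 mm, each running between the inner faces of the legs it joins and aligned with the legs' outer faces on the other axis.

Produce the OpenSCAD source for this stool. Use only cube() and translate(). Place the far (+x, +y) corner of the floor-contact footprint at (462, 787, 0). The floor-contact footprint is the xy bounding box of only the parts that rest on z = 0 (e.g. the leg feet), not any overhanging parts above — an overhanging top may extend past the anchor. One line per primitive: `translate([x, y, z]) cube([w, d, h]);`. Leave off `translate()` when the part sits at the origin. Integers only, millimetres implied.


// leg_h = 390 - 34 = 356
// stretcher span = 298 - 2*30 = 238
translate([164, 446, 356]) cube([298, 341, 34]);
translate([164, 446, 0]) cube([30, 30, 356]);
translate([432, 446, 0]) cube([30, 30, 356]);
translate([164, 757, 0]) cube([30, 30, 356]);
translate([432, 757, 0]) cube([30, 30, 356]);
translate([194, 446, 140]) cube([238, 30, 30]);
translate([194, 757, 140]) cube([238, 30, 30]);
translate([164, 476, 140]) cube([30, 281, 30]);
translate([432, 476, 140]) cube([30, 281, 30]);


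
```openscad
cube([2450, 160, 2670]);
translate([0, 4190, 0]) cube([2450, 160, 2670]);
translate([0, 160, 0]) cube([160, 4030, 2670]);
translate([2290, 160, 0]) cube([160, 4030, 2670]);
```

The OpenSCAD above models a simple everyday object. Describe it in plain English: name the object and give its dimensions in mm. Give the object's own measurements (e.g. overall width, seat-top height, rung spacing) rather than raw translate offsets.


The wall frame of a small rectangular building: four walls, each 2670 mm tall and 160 mm thick, enclosing a footprint 2450 mm (x) by 4350 mm (y) outside-to-outside, with no floor or roof. The front and back walls (the −y and +y sides) span the full width; the two side walls fit between them.


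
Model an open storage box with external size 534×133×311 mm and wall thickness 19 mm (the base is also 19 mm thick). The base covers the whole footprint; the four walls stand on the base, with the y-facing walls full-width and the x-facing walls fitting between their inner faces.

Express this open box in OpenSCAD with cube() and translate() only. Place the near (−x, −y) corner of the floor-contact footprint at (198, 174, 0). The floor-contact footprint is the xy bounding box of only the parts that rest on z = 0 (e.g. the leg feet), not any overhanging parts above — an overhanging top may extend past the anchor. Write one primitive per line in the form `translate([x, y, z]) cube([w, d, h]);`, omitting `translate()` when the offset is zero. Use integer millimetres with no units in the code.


translate([198, 174, 0]) cube([534, 133, 19]);
translate([198, 174, 19]) cube([534, 19, 292]);
translate([198, 288, 19]) cube([534, 19, 292]);
translate([198, 193, 19]) cube([19, 95, 292]);
translate([713, 193, 19]) cube([19, 95, 292]);


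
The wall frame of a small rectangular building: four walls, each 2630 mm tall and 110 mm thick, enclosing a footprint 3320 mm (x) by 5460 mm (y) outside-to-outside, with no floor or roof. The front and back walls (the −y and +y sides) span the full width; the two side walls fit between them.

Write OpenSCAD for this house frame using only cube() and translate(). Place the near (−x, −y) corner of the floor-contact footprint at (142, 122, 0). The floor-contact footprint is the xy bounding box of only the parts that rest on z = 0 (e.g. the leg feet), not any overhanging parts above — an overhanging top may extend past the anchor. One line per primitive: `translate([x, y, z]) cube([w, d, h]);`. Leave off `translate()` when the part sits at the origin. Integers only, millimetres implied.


translate([142, 122, 0]) cube([3320, 110, 2630]);
translate([142, 5472, 0]) cube([3320, 110, 2630]);
translate([142, 232, 0]) cube([110, 5240, 2630]);
translate([3352, 232, 0]) cube([110, 5240, 2630]);


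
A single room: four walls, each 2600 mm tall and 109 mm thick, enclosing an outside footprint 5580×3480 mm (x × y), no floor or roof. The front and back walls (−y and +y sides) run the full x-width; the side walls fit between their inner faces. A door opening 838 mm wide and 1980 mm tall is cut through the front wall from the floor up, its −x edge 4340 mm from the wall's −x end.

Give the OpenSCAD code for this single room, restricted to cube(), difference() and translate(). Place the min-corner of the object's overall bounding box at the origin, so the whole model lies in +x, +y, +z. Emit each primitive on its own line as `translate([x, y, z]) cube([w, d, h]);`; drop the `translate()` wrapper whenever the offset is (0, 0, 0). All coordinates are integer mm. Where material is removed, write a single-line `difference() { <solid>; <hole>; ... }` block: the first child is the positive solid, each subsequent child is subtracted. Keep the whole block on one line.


difference() { cube([5580, 109, 2600]); translate([4340, 0, 0]) cube([838, 109, 1980]); }
translate([0, 3371, 0]) cube([5580, 109, 2600]);
translate([0, 109, 0]) cube([109, 3262, 2600]);
translate([5471, 109, 0]) cube([109, 3262, 2600]);


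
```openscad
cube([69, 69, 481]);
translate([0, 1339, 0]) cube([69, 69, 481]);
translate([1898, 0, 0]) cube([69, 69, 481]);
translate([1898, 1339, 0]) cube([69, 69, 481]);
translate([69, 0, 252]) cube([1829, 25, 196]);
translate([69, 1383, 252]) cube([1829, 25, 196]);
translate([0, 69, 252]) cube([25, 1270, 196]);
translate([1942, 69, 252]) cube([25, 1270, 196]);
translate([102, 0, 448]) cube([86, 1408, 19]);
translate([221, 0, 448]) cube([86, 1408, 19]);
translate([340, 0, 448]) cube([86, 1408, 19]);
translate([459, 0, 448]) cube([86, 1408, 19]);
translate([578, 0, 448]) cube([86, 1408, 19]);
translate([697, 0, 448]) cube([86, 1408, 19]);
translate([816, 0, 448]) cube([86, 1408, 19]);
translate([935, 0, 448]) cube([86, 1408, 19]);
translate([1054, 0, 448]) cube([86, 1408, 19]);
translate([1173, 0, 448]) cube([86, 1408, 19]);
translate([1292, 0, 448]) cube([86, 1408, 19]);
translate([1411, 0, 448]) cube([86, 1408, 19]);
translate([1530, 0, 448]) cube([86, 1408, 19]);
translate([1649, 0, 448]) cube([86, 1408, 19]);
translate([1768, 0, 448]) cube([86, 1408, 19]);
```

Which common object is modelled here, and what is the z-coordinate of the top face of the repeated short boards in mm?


A bed frame. The slat-top height is 467 mm.

Four posts, four rails, and a row of slats — a bed frame. Slats sit on the rails at z = 252 + 196 = 448; with slat thickness 19, the top is 467 mm.


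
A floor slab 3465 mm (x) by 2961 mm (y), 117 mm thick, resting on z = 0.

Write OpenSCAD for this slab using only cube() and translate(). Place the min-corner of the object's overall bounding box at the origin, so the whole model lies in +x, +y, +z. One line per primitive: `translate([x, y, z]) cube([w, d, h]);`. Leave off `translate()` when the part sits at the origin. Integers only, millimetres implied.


cube([3465, 2961, 117]);


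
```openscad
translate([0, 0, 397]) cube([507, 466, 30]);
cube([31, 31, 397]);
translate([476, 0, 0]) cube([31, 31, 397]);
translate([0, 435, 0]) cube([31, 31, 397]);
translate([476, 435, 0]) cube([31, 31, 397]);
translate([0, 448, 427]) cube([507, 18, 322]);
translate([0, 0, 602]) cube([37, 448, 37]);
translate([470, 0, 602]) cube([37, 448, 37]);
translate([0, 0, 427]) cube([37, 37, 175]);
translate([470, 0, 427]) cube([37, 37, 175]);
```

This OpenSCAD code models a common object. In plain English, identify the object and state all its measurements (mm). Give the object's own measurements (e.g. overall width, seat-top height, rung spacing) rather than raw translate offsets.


A chair. The seat is a 507×466×30 mm slab with its top at z = 427 mm, on four 31×31 mm corner legs (flush with the seat edges, standing on z = 0). A flat backrest 18 mm thick, 322 mm tall, spans the full seat width and rises from the seat top along its +y edge, rear face flush with the rear of the seat. Two armrests of 37×37 mm section run along each side from the seat's front edge to the front of the backrest, top faces 212 mm above the seat top and outer faces flush with the seat's x-edges; a 37×37 mm post under the front of each armrest stands on the seat at the front corner.


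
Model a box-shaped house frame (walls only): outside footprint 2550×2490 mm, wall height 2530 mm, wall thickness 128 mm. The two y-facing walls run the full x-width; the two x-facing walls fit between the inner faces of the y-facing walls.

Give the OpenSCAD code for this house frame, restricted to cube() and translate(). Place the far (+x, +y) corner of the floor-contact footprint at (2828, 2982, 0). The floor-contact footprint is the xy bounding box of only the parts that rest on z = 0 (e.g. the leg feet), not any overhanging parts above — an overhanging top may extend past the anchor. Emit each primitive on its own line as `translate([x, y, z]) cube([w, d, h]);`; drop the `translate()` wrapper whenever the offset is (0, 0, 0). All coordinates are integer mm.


translate([278, 492, 0]) cube([2550, 128, 2530]);
translate([278, 2854, 0]) cube([2550, 128, 2530]);
translate([278, 620, 0]) cube([128, 2234, 2530]);
translate([2700, 620, 0]) cube([128, 2234, 2530]);


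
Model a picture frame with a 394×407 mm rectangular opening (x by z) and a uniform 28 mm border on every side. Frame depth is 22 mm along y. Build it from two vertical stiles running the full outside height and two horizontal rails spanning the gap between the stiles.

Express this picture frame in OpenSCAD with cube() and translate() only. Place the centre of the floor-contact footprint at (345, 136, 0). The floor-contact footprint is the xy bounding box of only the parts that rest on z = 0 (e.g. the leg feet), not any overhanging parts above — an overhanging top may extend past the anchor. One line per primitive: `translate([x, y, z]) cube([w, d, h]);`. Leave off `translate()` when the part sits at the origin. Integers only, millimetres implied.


translate([120, 125, 0]) cube([28, 22, 463]);
translate([542, 125, 0]) cube([28, 22, 463]);
translate([148, 125, 0]) cube([394, 22, 28]);
translate([148, 125, 435]) cube([394, 22, 28]);


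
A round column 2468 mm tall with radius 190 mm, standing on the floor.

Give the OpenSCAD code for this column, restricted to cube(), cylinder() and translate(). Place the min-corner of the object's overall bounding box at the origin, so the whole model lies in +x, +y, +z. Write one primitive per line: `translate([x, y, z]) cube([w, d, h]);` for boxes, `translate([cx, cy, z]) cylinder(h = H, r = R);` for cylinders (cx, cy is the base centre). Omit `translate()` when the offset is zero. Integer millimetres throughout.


translate([190, 190, 0]) cylinder(h = 2468, r = 190);


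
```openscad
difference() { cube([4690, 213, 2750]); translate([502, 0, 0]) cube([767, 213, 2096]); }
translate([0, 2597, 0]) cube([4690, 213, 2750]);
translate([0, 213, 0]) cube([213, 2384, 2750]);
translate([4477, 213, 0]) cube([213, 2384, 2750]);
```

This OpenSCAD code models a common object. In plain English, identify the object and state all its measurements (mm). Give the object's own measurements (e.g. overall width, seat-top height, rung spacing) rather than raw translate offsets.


A single room: four walls, each 2750 mm tall and 213 mm thick, enclosing an outside footprint 4690×2810 mm (x × y), no floor or roof. The front and back walls (−y and +y sides) run the full x-width; the side walls fit between their inner faces. A door opening 767 mm wide and 2096 mm tall is cut through the front wall from the floor up, its −x edge 502 mm from the wall's −x end.


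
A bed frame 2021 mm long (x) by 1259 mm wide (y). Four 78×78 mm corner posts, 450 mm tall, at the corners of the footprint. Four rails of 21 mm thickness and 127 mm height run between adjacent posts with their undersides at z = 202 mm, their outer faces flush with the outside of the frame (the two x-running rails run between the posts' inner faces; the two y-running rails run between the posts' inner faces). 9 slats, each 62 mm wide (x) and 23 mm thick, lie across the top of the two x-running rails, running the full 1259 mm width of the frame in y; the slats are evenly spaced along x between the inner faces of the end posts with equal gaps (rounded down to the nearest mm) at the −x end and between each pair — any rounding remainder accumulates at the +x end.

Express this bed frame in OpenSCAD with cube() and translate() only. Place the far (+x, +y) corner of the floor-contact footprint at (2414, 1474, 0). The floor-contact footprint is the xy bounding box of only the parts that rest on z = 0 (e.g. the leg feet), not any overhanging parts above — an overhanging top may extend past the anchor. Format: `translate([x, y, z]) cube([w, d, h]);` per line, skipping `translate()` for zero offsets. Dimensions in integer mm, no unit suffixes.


translate([393, 215, 0]) cube([78, 78, 450]);
translate([393, 1396, 0]) cube([78, 78, 450]);
translate([2336, 215, 0]) cube([78, 78, 450]);
translate([2336, 1396, 0]) cube([78, 78, 450]);
translate([471, 215, 202]) cube([1865, 21, 127]);
translate([471, 1453, 202]) cube([1865, 21, 127]);
translate([393, 293, 202]) cube([21, 1103, 127]);
translate([2393, 293, 202]) cube([21, 1103, 127]);
translate([601, 215, 329]) cube([62, 1259, 23]);
translate([793, 215, 329]) cube([62, 1259, 23]);
translate([985, 215, 329]) cube([62, 1259, 23]);
translate([1177, 215, 329]) cube([62, 1259, 23]);
translate([1369, 215, 329]) cube([62, 1259, 23]);
translate([1561, 215, 329]) cube([62, 1259, 23]);
translate([1753, 215, 329]) cube([62, 1259, 23]);
translate([1945, 215, 329]) cube([62, 1259, 23]);
translate([2137, 215, 329]) cube([62, 1259, 23]);


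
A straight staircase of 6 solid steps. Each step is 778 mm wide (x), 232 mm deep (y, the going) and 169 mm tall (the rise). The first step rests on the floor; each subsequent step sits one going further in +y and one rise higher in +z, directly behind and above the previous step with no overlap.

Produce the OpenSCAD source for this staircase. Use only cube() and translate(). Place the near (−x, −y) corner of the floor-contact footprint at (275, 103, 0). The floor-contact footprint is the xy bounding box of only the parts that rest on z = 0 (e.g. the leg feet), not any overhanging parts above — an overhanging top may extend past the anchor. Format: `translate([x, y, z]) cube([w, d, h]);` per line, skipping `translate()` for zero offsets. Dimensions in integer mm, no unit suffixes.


translate([275, 103, 0]) cube([778, 232, 169]);
translate([275, 335, 169]) cube([778, 232, 169]);
translate([275, 567, 338]) cube([778, 232, 169]);
translate([275, 799, 507]) cube([778, 232, 169]);
translate([275, 1031, 676]) cube([778, 232, 169]);
translate([275, 1263, 845]) cube([778, 232, 169]);


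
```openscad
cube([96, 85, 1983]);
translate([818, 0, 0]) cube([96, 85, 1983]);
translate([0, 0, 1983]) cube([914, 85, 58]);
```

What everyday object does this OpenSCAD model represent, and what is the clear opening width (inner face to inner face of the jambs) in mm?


A door frame. The clear opening width is 722 mm.

Two 1983 mm tall posts with a header on top — a door frame. The left jamb is 96 mm wide at x = 0; the right jamb starts at x = 818. The clear opening is 818 − 96 = 722 mm.


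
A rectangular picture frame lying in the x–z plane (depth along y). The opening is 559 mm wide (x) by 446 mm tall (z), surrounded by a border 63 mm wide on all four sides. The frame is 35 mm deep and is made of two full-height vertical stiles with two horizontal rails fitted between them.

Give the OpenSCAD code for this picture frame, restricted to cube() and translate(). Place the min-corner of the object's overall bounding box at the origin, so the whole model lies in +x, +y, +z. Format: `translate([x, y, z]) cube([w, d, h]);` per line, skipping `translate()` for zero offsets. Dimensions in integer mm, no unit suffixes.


cube([63, 35, 572]);
translate([622, 0, 0]) cube([63, 35, 572]);
translate([63, 0, 0]) cube([559, 35, 63]);
translate([63, 0, 509]) cube([559, 35, 63]);


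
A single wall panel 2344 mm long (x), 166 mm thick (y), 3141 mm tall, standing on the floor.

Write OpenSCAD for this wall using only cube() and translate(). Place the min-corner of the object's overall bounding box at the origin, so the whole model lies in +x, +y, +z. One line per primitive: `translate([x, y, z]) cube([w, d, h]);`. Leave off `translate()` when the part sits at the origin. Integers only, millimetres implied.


cube([2344, 166, 3141]);


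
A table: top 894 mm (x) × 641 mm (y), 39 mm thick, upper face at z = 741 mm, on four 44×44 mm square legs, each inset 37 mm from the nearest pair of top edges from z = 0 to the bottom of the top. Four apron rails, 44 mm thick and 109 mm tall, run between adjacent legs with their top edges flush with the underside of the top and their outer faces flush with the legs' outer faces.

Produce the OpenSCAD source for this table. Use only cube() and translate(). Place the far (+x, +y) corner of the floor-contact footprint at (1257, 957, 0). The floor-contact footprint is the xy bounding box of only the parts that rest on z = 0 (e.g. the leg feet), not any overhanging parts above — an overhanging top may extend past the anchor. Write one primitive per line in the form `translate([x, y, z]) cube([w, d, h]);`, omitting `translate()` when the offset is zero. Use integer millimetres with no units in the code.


// leg_h = 741 - 39 = 702
// apron z = 702 - 109 = 593
translate([400, 353, 702]) cube([894, 641, 39]);
translate([437, 390, 0]) cube([44, 44, 702]);
translate([1213, 390, 0]) cube([44, 44, 702]);
translate([437, 913, 0]) cube([44, 44, 702]);
translate([1213, 913, 0]) cube([44, 44, 702]);
translate([481, 390, 593]) cube([732, 44, 109]);
translate([481, 913, 593]) cube([732, 44, 109]);
translate([437, 434, 593]) cube([44, 479, 109]);
translate([1213, 434, 593]) cube([44, 479, 109]);
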